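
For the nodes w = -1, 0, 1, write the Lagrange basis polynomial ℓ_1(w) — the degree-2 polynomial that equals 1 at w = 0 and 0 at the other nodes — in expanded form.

ℓ_1(w) = -w^2 + 1

ℓ_1(w) = (w + 1)(w - 1) / [(1)·(-1)]
       = (w^2 - 1) / (-1)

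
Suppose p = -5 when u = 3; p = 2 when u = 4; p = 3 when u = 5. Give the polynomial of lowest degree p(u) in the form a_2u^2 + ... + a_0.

p(u) = -3u^2 + 28u - 62

Newton's divided differences:
p[3,4] = (2 - (-5)) / (4 - 3) = 7
p[4,5] = (3 - 2) / (5 - 4) = 1
p[3,4,5] = (1 - 7) / (5 - 3) = -3
p(u) = -5 + 7·(u - 3) + (-3)·(u - 3)(u - 4)
Expanding: p(u) = -3u^2 + 28u - 62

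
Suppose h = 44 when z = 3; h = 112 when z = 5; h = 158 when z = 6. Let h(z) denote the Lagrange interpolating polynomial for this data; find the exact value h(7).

Evaluate each Lagrange basis at z = 7:
L_0(7) = (2)·(1)/[(-2)·(-3)] = 1/3
L_1(7) = (4)·(1)/[(2)·(-1)] = -2
L_2(7) = (4)·(2)/[(3)·(1)] = 8/3
Sum: 44·(1/3) + 112·(-2) + 158·(8/3) = 212

212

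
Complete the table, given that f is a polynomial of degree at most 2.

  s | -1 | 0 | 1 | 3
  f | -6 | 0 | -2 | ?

-30

The 3 known values determine f uniquely (degree ≤ 2).
L_0(3) = (3)·(2)/[(-1)·(-2)] = 3
L_1(3) = (4)·(2)/[(1)·(-1)] = -8
L_2(3) = (4)·(3)/[(2)·(1)] = 6
Sum: (-6)·(3) + 0 + (-2)·(6) = -30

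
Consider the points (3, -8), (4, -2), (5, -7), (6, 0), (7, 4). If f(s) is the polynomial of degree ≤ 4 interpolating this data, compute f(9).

-247

Evaluate each Lagrange basis at s = 9:
L_0(9) = (5)·(4)·(3)·(2)/[(-1)·(-2)·(-3)·(-4)] = 5
L_1(9) = (6)·(4)·(3)·(2)/[(1)·(-1)·(-2)·(-3)] = -24
L_2(9) = (6)·(5)·(3)·(2)/[(2)·(1)·(-1)·(-2)] = 45
L_3(9) = (6)·(5)·(4)·(2)/[(3)·(2)·(1)·(-1)] = -40
L_4(9) = (6)·(5)·(4)·(3)/[(4)·(3)·(2)·(1)] = 15
Sum: (-8)·(5) + (-2)·(-24) + (-7)·(45) + 0 + 4·(15) = -247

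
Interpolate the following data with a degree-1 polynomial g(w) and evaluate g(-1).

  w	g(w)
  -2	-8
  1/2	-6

-36/5

Evaluate each Lagrange basis at w = -1:
L_0(-1) = (-3/2)/[(-5/2)] = 3/5
L_1(-1) = (1)/[(5/2)] = 2/5
Sum: (-8)·(3/5) + (-6)·(2/5) = -36/5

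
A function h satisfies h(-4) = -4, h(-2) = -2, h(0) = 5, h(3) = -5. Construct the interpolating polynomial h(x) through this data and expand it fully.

Newton's divided differences:
h[-4,-2] = (-2 - (-4)) / (-2 - (-4)) = 1
h[-2,0] = (5 - (-2)) / (0 - (-2)) = 7/2
h[0,3] = (-5 - 5) / (3 - 0) = -10/3
h[-4,-2,0] = (7/2 - 1) / (0 - (-4)) = 5/8
h[-2,0,3] = (-10/3 - 7/2) / (3 - (-2)) = -41/30
h[-4,-2,0,3] = (-41/30 - 5/8) / (3 - (-4)) = -239/840
h(x) = -4 + 1·(x + 4) + (5/8)·(x + 4)(x + 2) + (-239/840)·(x + 4)(x + 2)x
Expanding: h(x) = -(239/840)x^3 - (303/280)x^2 + (1039/420)x + 5

h(x) = -(239/840)x^3 - (303/280)x^2 + (1039/420)x + 5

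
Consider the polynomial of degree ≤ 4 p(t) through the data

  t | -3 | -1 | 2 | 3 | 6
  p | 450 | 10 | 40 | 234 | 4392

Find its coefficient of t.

0

L_0(t) = (t + 1)(t - 2)(t - 3)(t - 6) / [540] = (1/540)t^4 - (1/54)t^3 + (5/108)t^2 - 1/15
L_1(t) = (t + 3)(t - 2)(t - 3)(t - 6) / [-168] = -(1/168)t^4 + (1/21)t^3 - (1/56)t^2 - (3/7)t + 9/14
L_2(t) = (t + 3)(t + 1)(t - 3)(t - 6) / [60] = (1/60)t^4 - (1/12)t^3 - (1/4)t^2 + (3/4)t + 9/10
L_3(t) = (t + 3)(t + 1)(t - 2)(t - 6) / [-72] = -(1/72)t^4 + (1/18)t^3 + (17/72)t^2 - (1/3)t - 1/2
L_4(t) = (t + 3)(t + 1)(t - 2)(t - 3) / [756] = (1/756)t^4 - (1/756)t^3 - (11/756)t^2 + (1/84)t + 1/42
p(t) = 450·L_0 + 10·L_1 + 40·L_2 + 234·L_3 + 4392·L_4
Only the coefficient of t is needed; take it from each L_i and combine:
450·(0) + 10·(-3/7) + 40·(3/4) + 234·(-1/3) + 4392·(1/84) = 0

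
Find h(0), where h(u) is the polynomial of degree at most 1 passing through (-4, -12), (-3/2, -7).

-4

Evaluate each Lagrange basis at u = 0:
L_0(0) = (3/2)/[(-5/2)] = -3/5
L_1(0) = (4)/[(5/2)] = 8/5
Sum: (-12)·(-3/5) + (-7)·(8/5) = -4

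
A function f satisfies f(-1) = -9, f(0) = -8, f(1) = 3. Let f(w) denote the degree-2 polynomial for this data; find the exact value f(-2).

0

L_0(-2) = (-2)·(-3)/[(-1)·(-2)] = 3
L_1(-2) = (-1)·(-3)/[(1)·(-1)] = -3
L_2(-2) = (-1)·(-2)/[(2)·(1)] = 1
Sum: (-9)·(3) + (-8)·(-3) + 3·(1) = 0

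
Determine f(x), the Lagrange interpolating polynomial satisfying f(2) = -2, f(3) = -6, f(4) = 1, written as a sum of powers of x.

Build the Lagrange basis polynomials:
L_0(x) = (x - 3)(x - 4) / [2] = (1/2)x^2 - (7/2)x + 6
L_1(x) = (x - 2)(x - 4) / [-1] = -x^2 + 6x - 8
L_2(x) = (x - 2)(x - 3) / [2] = (1/2)x^2 - (5/2)x + 3
f(x) = (-2)·L_0 + (-6)·L_1 + 1·L_2
  (-2)·L_0(x) = -x^2 + 7x - 12
  (-6)·L_1(x) = 6x^2 - 36x + 48
  1·L_2(x) = (1/2)x^2 - (5/2)x + 3
Adding term by term: (11/2)x^2 - (63/2)x + 39

f(x) = (11/2)x^2 - (63/2)x + 39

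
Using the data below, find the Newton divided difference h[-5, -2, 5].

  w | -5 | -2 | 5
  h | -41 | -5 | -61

h[-5,-2] = (-5 - (-41)) / (-2 - (-5)) = 12
h[-2,5] = (-61 - (-5)) / (5 - (-2)) = -8
h[-5,-2,5] = (-8 - 12) / (5 - (-5)) = -2

-2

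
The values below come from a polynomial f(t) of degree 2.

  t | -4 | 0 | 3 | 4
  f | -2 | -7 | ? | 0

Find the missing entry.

The 3 known values determine f uniquely (degree ≤ 2).
L_0(3) = (3)·(-1)/[(-4)·(-8)] = -3/32
L_1(3) = (7)·(-1)/[(4)·(-4)] = 7/16
L_2(3) = (7)·(3)/[(8)·(4)] = 21/32
Sum: (-2)·(-3/32) + (-7)·(7/16) + 0 = -23/8

-23/8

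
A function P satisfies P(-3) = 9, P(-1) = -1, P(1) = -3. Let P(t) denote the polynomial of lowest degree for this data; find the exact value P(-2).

L_0(-2) = (-1)·(-3)/[(-2)·(-4)] = 3/8
L_1(-2) = (1)·(-3)/[(2)·(-2)] = 3/4
L_2(-2) = (1)·(-1)/[(4)·(2)] = -1/8
Sum: 9·(3/8) + (-1)·(3/4) + (-3)·(-1/8) = 3

3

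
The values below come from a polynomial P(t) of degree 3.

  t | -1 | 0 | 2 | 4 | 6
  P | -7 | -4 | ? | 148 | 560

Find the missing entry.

8

The 4 known values determine P uniquely (degree ≤ 3).
L_0(2) = (2)·(-2)·(-4)/[(-1)·(-5)·(-7)] = -16/35
L_1(2) = (3)·(-2)·(-4)/[(1)·(-4)·(-6)] = 1
L_2(2) = (3)·(2)·(-4)/[(5)·(4)·(-2)] = 3/5
L_3(2) = (3)·(2)·(-2)/[(7)·(6)·(2)] = -1/7
Sum: (-7)·(-16/35) + (-4)·(1) + 148·(3/5) + 560·(-1/7) = 8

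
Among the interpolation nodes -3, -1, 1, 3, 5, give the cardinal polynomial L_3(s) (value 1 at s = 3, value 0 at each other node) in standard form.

L_3(s) = (s + 3)(s + 1)(s - 1)(s - 5) / [(6)·(4)·(2)·(-2)]
       = (s^4 - 2s^3 - 16s^2 + 2s + 15) / (-96)

L_3(s) = -(1/96)s^4 + (1/48)s^3 + (1/6)s^2 - (1/48)s - 5/32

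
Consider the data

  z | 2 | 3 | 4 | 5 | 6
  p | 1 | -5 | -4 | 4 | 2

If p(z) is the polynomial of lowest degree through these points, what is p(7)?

-44

Evaluate each Lagrange basis at z = 7:
L_0(7) = (4)·(3)·(2)·(1)/[(-1)·(-2)·(-3)·(-4)] = 1
L_1(7) = (5)·(3)·(2)·(1)/[(1)·(-1)·(-2)·(-3)] = -5
L_2(7) = (5)·(4)·(2)·(1)/[(2)·(1)·(-1)·(-2)] = 10
L_3(7) = (5)·(4)·(3)·(1)/[(3)·(2)·(1)·(-1)] = -10
L_4(7) = (5)·(4)·(3)·(2)/[(4)·(3)·(2)·(1)] = 5
Sum: 1·(1) + (-5)·(-5) + (-4)·(10) + 4·(-10) + 2·(5) = -44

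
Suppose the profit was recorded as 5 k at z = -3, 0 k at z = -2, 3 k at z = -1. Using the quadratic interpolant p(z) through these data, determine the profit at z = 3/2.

Evaluate each Lagrange basis at z = 3/2:
L_0(3/2) = (7/2)·(5/2)/[(-1)·(-2)] = 35/8
L_1(3/2) = (9/2)·(5/2)/[(1)·(-1)] = -45/4
L_2(3/2) = (9/2)·(7/2)/[(2)·(1)] = 63/8
Sum: 5·(35/8) + 0 + 3·(63/8) = 91/2

91/2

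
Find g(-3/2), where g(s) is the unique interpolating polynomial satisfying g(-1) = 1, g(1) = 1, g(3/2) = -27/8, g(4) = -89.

3/8

Evaluate each Lagrange basis at s = -3/2:
L_0(-3/2) = (-5/2)·(-3)·(-11/2)/[(-2)·(-5/2)·(-5)] = 33/20
L_1(-3/2) = (-1/2)·(-3)·(-11/2)/[(2)·(-1/2)·(-3)] = -11/4
L_2(-3/2) = (-1/2)·(-5/2)·(-11/2)/[(5/2)·(1/2)·(-5/2)] = 11/5
L_3(-3/2) = (-1/2)·(-5/2)·(-3)/[(5)·(3)·(5/2)] = -1/10
Sum: 1·(33/20) + 1·(-11/4) + (-27/8)·(11/5) + (-89)·(-1/10) = 3/8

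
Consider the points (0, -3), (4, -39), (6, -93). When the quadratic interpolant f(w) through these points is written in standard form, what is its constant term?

-3

Build the Lagrange basis polynomials:
L_0(w) = (w - 4)(w - 6) / [24] = (1/24)w^2 - (5/12)w + 1
L_1(w) = w(w - 6) / [-8] = -(1/8)w^2 + (3/4)w
L_2(w) = w(w - 4) / [12] = (1/12)w^2 - (1/3)w
f(w) = (-3)·L_0 + (-39)·L_1 + (-93)·L_2
Only the constant term is needed; take it from each L_i and combine:
(-3)·(1) + (-39)·(0) + (-93)·(0) = -3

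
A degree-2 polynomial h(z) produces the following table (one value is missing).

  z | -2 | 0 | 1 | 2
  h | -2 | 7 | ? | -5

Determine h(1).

The 3 known values determine h uniquely (degree ≤ 2).
Evaluate each Lagrange basis at z = 1:
L_0(1) = (1)·(-1)/[(-2)·(-4)] = -1/8
L_1(1) = (3)·(-1)/[(2)·(-2)] = 3/4
L_2(1) = (3)·(1)/[(4)·(2)] = 3/8
Sum: (-2)·(-1/8) + 7·(3/4) + (-5)·(3/8) = 29/8

29/8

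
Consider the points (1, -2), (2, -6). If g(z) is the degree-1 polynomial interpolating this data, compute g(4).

Evaluate each Lagrange basis at z = 4:
L_0(4) = (2)/[(-1)] = -2
L_1(4) = (3)/[(1)] = 3
Sum: (-2)·(-2) + (-6)·(3) = -14

-14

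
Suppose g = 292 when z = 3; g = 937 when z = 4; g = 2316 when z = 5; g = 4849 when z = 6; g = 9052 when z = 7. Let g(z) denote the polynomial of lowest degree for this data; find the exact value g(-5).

Evaluate each Lagrange basis at z = -5:
L_0(-5) = (-9)·(-10)·(-11)·(-12)/[(-1)·(-2)·(-3)·(-4)] = 495
L_1(-5) = (-8)·(-10)·(-11)·(-12)/[(1)·(-1)·(-2)·(-3)] = -1760
L_2(-5) = (-8)·(-9)·(-11)·(-12)/[(2)·(1)·(-1)·(-2)] = 2376
L_3(-5) = (-8)·(-9)·(-10)·(-12)/[(3)·(2)·(1)·(-1)] = -1440
L_4(-5) = (-8)·(-9)·(-10)·(-11)/[(4)·(3)·(2)·(1)] = 330
Sum: 292·(495) + 937·(-1760) + 2316·(2376) + 4849·(-1440) + 9052·(330) = 2836

2836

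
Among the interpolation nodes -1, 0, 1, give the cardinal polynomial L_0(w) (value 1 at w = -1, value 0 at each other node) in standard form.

L_0(w) = (1/2)w^2 - (1/2)w

L_0(w) = w(w - 1) / [(-1)·(-2)]
       = (w^2 - w) / (2)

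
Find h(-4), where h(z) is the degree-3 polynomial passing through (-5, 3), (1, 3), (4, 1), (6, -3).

793/297

L_0(-4) = (-5)·(-8)·(-10)/[(-6)·(-9)·(-11)] = 200/297
L_1(-4) = (1)·(-8)·(-10)/[(6)·(-3)·(-5)] = 8/9
L_2(-4) = (1)·(-5)·(-10)/[(9)·(3)·(-2)] = -25/27
L_3(-4) = (1)·(-5)·(-8)/[(11)·(5)·(2)] = 4/11
Sum: 3·(200/297) + 3·(8/9) + 1·(-25/27) + (-3)·(4/11) = 793/297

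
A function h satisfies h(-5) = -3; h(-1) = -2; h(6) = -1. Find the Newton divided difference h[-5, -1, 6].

h[-5,-1] = (-2 - (-3)) / (-1 - (-5)) = 1/4
h[-1,6] = (-1 - (-2)) / (6 - (-1)) = 1/7
h[-5,-1,6] = (1/7 - 1/4) / (6 - (-5)) = -3/308

-3/308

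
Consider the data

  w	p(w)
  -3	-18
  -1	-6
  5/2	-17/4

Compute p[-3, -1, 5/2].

p[-3,-1] = (-6 - (-18)) / (-1 - (-3)) = 6
p[-1,5/2] = (-17/4 - (-6)) / (5/2 - (-1)) = 1/2
p[-3,-1,5/2] = (1/2 - 6) / (5/2 - (-3)) = -1

-1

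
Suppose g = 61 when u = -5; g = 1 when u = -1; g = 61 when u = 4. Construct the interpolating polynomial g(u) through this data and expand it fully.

Newton's divided differences:
g[-5,-1] = (1 - 61) / (-1 - (-5)) = -15
g[-1,4] = (61 - 1) / (4 - (-1)) = 12
g[-5,-1,4] = (12 - (-15)) / (4 - (-5)) = 3
g(u) = 61 + (-15)·(u + 5) + 3·(u + 5)(u + 1)
Expanding: g(u) = 3u^2 + 3u + 1

g(u) = 3u^2 + 3u + 1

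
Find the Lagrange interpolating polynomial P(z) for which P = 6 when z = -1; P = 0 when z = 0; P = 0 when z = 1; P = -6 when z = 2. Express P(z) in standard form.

P(z) = -2z^3 + 3z^2 - z

L_0(z) = z(z - 1)(z - 2) / [-6] = -(1/6)z^3 + (1/2)z^2 - (1/3)z
L_1(z) = (z + 1)(z - 1)(z - 2) / [2] = (1/2)z^3 - z^2 - (1/2)z + 1
L_2(z) = (z + 1)z(z - 2) / [-2] = -(1/2)z^3 + (1/2)z^2 + z
L_3(z) = (z + 1)z(z - 1) / [6] = (1/6)z^3 - (1/6)z
P(z) = 6·L_0 + 0·L_1 + 0·L_2 + (-6)·L_3
  6·L_0(z) = -z^3 + 3z^2 - 2z
  0·L_1(z) = 0
  0·L_2(z) = 0
  (-6)·L_3(z) = -z^3 + z
Adding term by term: -2z^3 + 3z^2 - z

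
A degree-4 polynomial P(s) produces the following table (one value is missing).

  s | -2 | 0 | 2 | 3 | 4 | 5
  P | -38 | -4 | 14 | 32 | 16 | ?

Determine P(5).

-94

The 5 known values determine P uniquely (degree ≤ 4).
Evaluate each Lagrange basis at s = 5:
L_0(5) = (5)·(3)·(2)·(1)/[(-2)·(-4)·(-5)·(-6)] = 1/8
L_1(5) = (7)·(3)·(2)·(1)/[(2)·(-2)·(-3)·(-4)] = -7/8
L_2(5) = (7)·(5)·(2)·(1)/[(4)·(2)·(-1)·(-2)] = 35/8
L_3(5) = (7)·(5)·(3)·(1)/[(5)·(3)·(1)·(-1)] = -7
L_4(5) = (7)·(5)·(3)·(2)/[(6)·(4)·(2)·(1)] = 35/8
Sum: (-38)·(1/8) + (-4)·(-7/8) + 14·(35/8) + 32·(-7) + 16·(35/8) = -94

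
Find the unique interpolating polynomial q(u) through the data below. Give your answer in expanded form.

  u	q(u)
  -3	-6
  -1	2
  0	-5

q(u) = -(11/3)u^2 - (32/3)u - 5

L_0(u) = (u + 1)u / [6] = (1/6)u^2 + (1/6)u
L_1(u) = (u + 3)u / [-2] = -(1/2)u^2 - (3/2)u
L_2(u) = (u + 3)(u + 1) / [3] = (1/3)u^2 + (4/3)u + 1
q(u) = (-6)·L_0 + 2·L_1 + (-5)·L_2
  (-6)·L_0(u) = -u^2 - u
  2·L_1(u) = -u^2 - 3u
  (-5)·L_2(u) = -(5/3)u^2 - (20/3)u - 5
Adding term by term: -(11/3)u^2 - (32/3)u - 5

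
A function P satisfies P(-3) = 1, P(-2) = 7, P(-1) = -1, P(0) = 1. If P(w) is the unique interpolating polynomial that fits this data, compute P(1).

Evaluate each Lagrange basis at w = 1:
L_0(1) = (3)·(2)·(1)/[(-1)·(-2)·(-3)] = -1
L_1(1) = (4)·(2)·(1)/[(1)·(-1)·(-2)] = 4
L_2(1) = (4)·(3)·(1)/[(2)·(1)·(-1)] = -6
L_3(1) = (4)·(3)·(2)/[(3)·(2)·(1)] = 4
Sum: 1·(-1) + 7·(4) + (-1)·(-6) + 1·(4) = 37

37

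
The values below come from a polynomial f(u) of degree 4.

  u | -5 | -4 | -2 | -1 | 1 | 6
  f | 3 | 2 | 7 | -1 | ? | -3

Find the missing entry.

The 5 known values determine f uniquely (degree ≤ 4).
Evaluate each Lagrange basis at u = 1:
L_0(1) = (5)·(3)·(2)·(-5)/[(-1)·(-3)·(-4)·(-11)] = -25/22
L_1(1) = (6)·(3)·(2)·(-5)/[(1)·(-2)·(-3)·(-10)] = 3
L_2(1) = (6)·(5)·(2)·(-5)/[(3)·(2)·(-1)·(-8)] = -25/4
L_3(1) = (6)·(5)·(3)·(-5)/[(4)·(3)·(1)·(-7)] = 75/14
L_4(1) = (6)·(5)·(3)·(2)/[(11)·(10)·(8)·(7)] = 9/308
Sum: 3·(-25/22) + 2·(3) + 7·(-25/4) + (-1)·(75/14) + (-3)·(9/308) = -7177/154

-7177/154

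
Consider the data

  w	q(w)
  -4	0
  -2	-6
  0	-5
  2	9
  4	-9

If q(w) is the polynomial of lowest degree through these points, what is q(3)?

Evaluate each Lagrange basis at w = 3:
L_0(3) = (5)·(3)·(1)·(-1)/[(-2)·(-4)·(-6)·(-8)] = -5/128
L_1(3) = (7)·(3)·(1)·(-1)/[(2)·(-2)·(-4)·(-6)] = 7/32
L_2(3) = (7)·(5)·(1)·(-1)/[(4)·(2)·(-2)·(-4)] = -35/64
L_3(3) = (7)·(5)·(3)·(-1)/[(6)·(4)·(2)·(-2)] = 35/32
L_4(3) = (7)·(5)·(3)·(1)/[(8)·(6)·(4)·(2)] = 35/128
Sum: 0 + (-6)·(7/32) + (-5)·(-35/64) + 9·(35/32) + (-9)·(35/128) = 1127/128

1127/128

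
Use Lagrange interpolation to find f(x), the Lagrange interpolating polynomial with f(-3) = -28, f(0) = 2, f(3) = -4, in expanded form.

Build the Lagrange basis polynomials:
L_0(x) = x(x - 3) / [18] = (1/18)x^2 - (1/6)x
L_1(x) = (x + 3)(x - 3) / [-9] = -(1/9)x^2 + 1
L_2(x) = (x + 3)x / [18] = (1/18)x^2 + (1/6)x
f(x) = (-28)·L_0 + 2·L_1 + (-4)·L_2
  (-28)·L_0(x) = -(14/9)x^2 + (14/3)x
  2·L_1(x) = -(2/9)x^2 + 2
  (-4)·L_2(x) = -(2/9)x^2 - (2/3)x
Adding term by term: -2x^2 + 4x + 2

f(x) = -2x^2 + 4x + 2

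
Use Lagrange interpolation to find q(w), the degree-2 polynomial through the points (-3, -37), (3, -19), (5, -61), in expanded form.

q(w) = -3w^2 + 3w - 1

Build the Lagrange basis polynomials:
L_0(w) = (w - 3)(w - 5) / [48] = (1/48)w^2 - (1/6)w + 5/16
L_1(w) = (w + 3)(w - 5) / [-12] = -(1/12)w^2 + (1/6)w + 5/4
L_2(w) = (w + 3)(w - 3) / [16] = (1/16)w^2 - 9/16
q(w) = (-37)·L_0 + (-19)·L_1 + (-61)·L_2
  (-37)·L_0(w) = -(37/48)w^2 + (37/6)w - 185/16
  (-19)·L_1(w) = (19/12)w^2 - (19/6)w - 95/4
  (-61)·L_2(w) = -(61/16)w^2 + 549/16
Adding term by term: -3w^2 + 3w - 1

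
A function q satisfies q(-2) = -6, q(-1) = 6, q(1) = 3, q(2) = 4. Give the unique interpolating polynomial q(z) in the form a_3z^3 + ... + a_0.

Build the Lagrange basis polynomials:
L_0(z) = (z + 1)(z - 1)(z - 2) / [-12] = -(1/12)z^3 + (1/6)z^2 + (1/12)z - 1/6
L_1(z) = (z + 2)(z - 1)(z - 2) / [6] = (1/6)z^3 - (1/6)z^2 - (2/3)z + 2/3
L_2(z) = (z + 2)(z + 1)(z - 2) / [-6] = -(1/6)z^3 - (1/6)z^2 + (2/3)z + 2/3
L_3(z) = (z + 2)(z + 1)(z - 1) / [12] = (1/12)z^3 + (1/6)z^2 - (1/12)z - 1/6
q(z) = (-6)·L_0 + 6·L_1 + 3·L_2 + 4·L_3
  (-6)·L_0(z) = (1/2)z^3 - z^2 - (1/2)z + 1
  6·L_1(z) = z^3 - z^2 - 4z + 4
  3·L_2(z) = -(1/2)z^3 - (1/2)z^2 + 2z + 2
  4·L_3(z) = (1/3)z^3 + (2/3)z^2 - (1/3)z - 2/3
Adding term by term: (4/3)z^3 - (11/6)z^2 - (17/6)z + 19/3

q(z) = (4/3)z^3 - (11/6)z^2 - (17/6)z + 19/3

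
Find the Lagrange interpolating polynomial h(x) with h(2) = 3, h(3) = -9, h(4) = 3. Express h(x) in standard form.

h(x) = 12x^2 - 72x + 99

L_0(x) = (x - 3)(x - 4) / [2] = (1/2)x^2 - (7/2)x + 6
L_1(x) = (x - 2)(x - 4) / [-1] = -x^2 + 6x - 8
L_2(x) = (x - 2)(x - 3) / [2] = (1/2)x^2 - (5/2)x + 3
h(x) = 3·L_0 + (-9)·L_1 + 3·L_2
  3·L_0(x) = (3/2)x^2 - (21/2)x + 18
  (-9)·L_1(x) = 9x^2 - 54x + 72
  3·L_2(x) = (3/2)x^2 - (15/2)x + 9
Adding term by term: 12x^2 - 72x + 99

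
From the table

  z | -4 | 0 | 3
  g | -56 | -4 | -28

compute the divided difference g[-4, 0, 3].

-3

g[-4,0] = (-4 - (-56)) / (0 - (-4)) = 13
g[0,3] = (-28 - (-4)) / (3 - 0) = -8
g[-4,0,3] = (-8 - 13) / (3 - (-4)) = -3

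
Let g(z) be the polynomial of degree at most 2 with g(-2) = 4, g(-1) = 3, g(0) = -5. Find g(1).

L_0(1) = (2)·(1)/[(-1)·(-2)] = 1
L_1(1) = (3)·(1)/[(1)·(-1)] = -3
L_2(1) = (3)·(2)/[(2)·(1)] = 3
Sum: 4·(1) + 3·(-3) + (-5)·(3) = -20

-20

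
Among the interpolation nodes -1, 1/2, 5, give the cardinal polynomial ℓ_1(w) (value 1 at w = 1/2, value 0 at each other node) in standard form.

ℓ_1(w) = -(4/27)w^2 + (16/27)w + 20/27

ℓ_1(w) = (w + 1)(w - 5) / [(3/2)·(-9/2)]
       = (w^2 - 4w - 5) / (-27/4)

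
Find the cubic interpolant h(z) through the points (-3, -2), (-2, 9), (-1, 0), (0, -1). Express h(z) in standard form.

Newton's divided differences:
h[-3,-2] = (9 - (-2)) / (-2 - (-3)) = 11
h[-2,-1] = (0 - 9) / (-1 - (-2)) = -9
h[-1,0] = (-1 - 0) / (0 - (-1)) = -1
h[-3,-2,-1] = (-9 - 11) / (-1 - (-3)) = -10
h[-2,-1,0] = (-1 - (-9)) / (0 - (-2)) = 4
h[-3,-2,-1,0] = (4 - (-10)) / (0 - (-3)) = 14/3
h(z) = -2 + 11·(z + 3) + (-10)·(z + 3)(z + 2) + (14/3)·(z + 3)(z + 2)(z + 1)
Expanding: h(z) = (14/3)z^3 + 18z^2 + (37/3)z - 1

h(z) = (14/3)z^3 + 18z^2 + (37/3)z - 1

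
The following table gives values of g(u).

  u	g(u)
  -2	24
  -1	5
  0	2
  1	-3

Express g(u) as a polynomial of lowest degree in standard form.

L_0(u) = (u + 1)u(u - 1) / [-6] = -(1/6)u^3 + (1/6)u
L_1(u) = (u + 2)u(u - 1) / [2] = (1/2)u^3 + (1/2)u^2 - u
L_2(u) = (u + 2)(u + 1)(u - 1) / [-2] = -(1/2)u^3 - u^2 + (1/2)u + 1
L_3(u) = (u + 2)(u + 1)u / [6] = (1/6)u^3 + (1/2)u^2 + (1/3)u
g(u) = 24·L_0 + 5·L_1 + 2·L_2 + (-3)·L_3
  24·L_0(u) = -4u^3 + 4u
  5·L_1(u) = (5/2)u^3 + (5/2)u^2 - 5u
  2·L_2(u) = -u^3 - 2u^2 + u + 2
  (-3)·L_3(u) = -(1/2)u^3 - (3/2)u^2 - u
Adding term by term: -3u^3 - u^2 - u + 2

g(u) = -3u^3 - u^2 - u + 2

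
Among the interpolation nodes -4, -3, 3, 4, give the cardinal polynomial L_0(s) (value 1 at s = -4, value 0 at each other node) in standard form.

L_0(s) = -(1/56)s^3 + (1/14)s^2 + (9/56)s - 9/14

L_0(s) = (s + 3)(s - 3)(s - 4) / [(-1)·(-7)·(-8)]
       = (s^3 - 4s^2 - 9s + 36) / (-56)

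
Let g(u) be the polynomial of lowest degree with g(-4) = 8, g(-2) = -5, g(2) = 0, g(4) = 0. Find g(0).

Evaluate each Lagrange basis at u = 0:
L_0(0) = (2)·(-2)·(-4)/[(-2)·(-6)·(-8)] = -1/6
L_1(0) = (4)·(-2)·(-4)/[(2)·(-4)·(-6)] = 2/3
L_2(0) = (4)·(2)·(-4)/[(6)·(4)·(-2)] = 2/3
L_3(0) = (4)·(2)·(-2)/[(8)·(6)·(2)] = -1/6
Sum: 8·(-1/6) + (-5)·(2/3) + 0 + 0 = -14/3

-14/3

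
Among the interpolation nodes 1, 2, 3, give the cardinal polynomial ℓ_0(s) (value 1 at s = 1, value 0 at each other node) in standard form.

ℓ_0(s) = (1/2)s^2 - (5/2)s + 3

ℓ_0(s) = (s - 2)(s - 3) / [(-1)·(-2)]
       = (s^2 - 5s + 6) / (2)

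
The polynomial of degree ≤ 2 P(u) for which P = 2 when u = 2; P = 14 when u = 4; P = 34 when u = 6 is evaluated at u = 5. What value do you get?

Evaluate each Lagrange basis at u = 5:
L_0(5) = (1)·(-1)/[(-2)·(-4)] = -1/8
L_1(5) = (3)·(-1)/[(2)·(-2)] = 3/4
L_2(5) = (3)·(1)/[(4)·(2)] = 3/8
Sum: 2·(-1/8) + 14·(3/4) + 34·(3/8) = 23

23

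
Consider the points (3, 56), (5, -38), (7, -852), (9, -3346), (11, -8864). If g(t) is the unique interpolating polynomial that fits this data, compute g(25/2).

L_0(25/2) = (15/2)·(11/2)·(7/2)·(3/2)/[(-2)·(-4)·(-6)·(-8)] = 1155/2048
L_1(25/2) = (19/2)·(11/2)·(7/2)·(3/2)/[(2)·(-2)·(-4)·(-6)] = -1463/512
L_2(25/2) = (19/2)·(15/2)·(7/2)·(3/2)/[(4)·(2)·(-2)·(-4)] = 5985/1024
L_3(25/2) = (19/2)·(15/2)·(11/2)·(3/2)/[(6)·(4)·(2)·(-2)] = -3135/512
L_4(25/2) = (19/2)·(15/2)·(11/2)·(7/2)/[(8)·(6)·(4)·(2)] = 7315/2048
Sum: 56·(1155/2048) + (-38)·(-1463/512) + (-852)·(5985/1024) + (-3346)·(-3135/512) + (-8864)·(7315/2048) = -256193/16

-256193/16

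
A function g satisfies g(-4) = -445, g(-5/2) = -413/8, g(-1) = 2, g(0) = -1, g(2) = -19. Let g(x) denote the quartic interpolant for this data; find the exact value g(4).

-453

L_0(4) = (13/2)·(5)·(4)·(2)/[(-3/2)·(-3)·(-4)·(-6)] = 65/27
L_1(4) = (8)·(5)·(4)·(2)/[(3/2)·(-3/2)·(-5/2)·(-9/2)] = -1024/81
L_2(4) = (8)·(13/2)·(4)·(2)/[(3)·(3/2)·(-1)·(-3)] = 832/27
L_3(4) = (8)·(13/2)·(5)·(2)/[(4)·(5/2)·(1)·(-2)] = -26
L_4(4) = (8)·(13/2)·(5)·(4)/[(6)·(9/2)·(3)·(2)] = 520/81
Sum: (-445)·(65/27) + (-413/8)·(-1024/81) + 2·(832/27) + (-1)·(-26) + (-19)·(520/81) = -453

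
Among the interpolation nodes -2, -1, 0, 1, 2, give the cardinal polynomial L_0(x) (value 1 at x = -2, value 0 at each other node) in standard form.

L_0(x) = (1/24)x^4 - (1/12)x^3 - (1/24)x^2 + (1/12)x

L_0(x) = (x + 1)x(x - 1)(x - 2) / [(-1)·(-2)·(-3)·(-4)]
       = (x^4 - 2x^3 - x^2 + 2x) / (24)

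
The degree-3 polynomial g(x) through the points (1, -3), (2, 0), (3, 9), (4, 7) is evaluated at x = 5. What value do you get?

-23

Using Newton's divided-difference form:
g[1,2] = (0 - (-3)) / (2 - 1) = 3
g[2,3] = (9 - 0) / (3 - 2) = 9
g[3,4] = (7 - 9) / (4 - 3) = -2
g[1,2,3] = (9 - 3) / (3 - 1) = 3
g[2,3,4] = (-2 - 9) / (4 - 2) = -11/2
g[1,2,3,4] = (-11/2 - 3) / (4 - 1) = -17/6
g(5) = -3 + 3·(4) + 3·(4)·(3) + (-17/6)·(4)·(3)·(2) = -23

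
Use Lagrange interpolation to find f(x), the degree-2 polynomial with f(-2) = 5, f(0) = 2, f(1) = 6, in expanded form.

L_0(x) = x(x - 1) / [6] = (1/6)x^2 - (1/6)x
L_1(x) = (x + 2)(x - 1) / [-2] = -(1/2)x^2 - (1/2)x + 1
L_2(x) = (x + 2)x / [3] = (1/3)x^2 + (2/3)x
f(x) = 5·L_0 + 2·L_1 + 6·L_2
  5·L_0(x) = (5/6)x^2 - (5/6)x
  2·L_1(x) = -x^2 - x + 2
  6·L_2(x) = 2x^2 + 4x
Adding term by term: (11/6)x^2 + (13/6)x + 2

f(x) = (11/6)x^2 + (13/6)x + 2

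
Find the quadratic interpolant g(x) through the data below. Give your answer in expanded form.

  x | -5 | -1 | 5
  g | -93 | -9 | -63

g(x) = -3x^2 + 3x - 3

Build the Lagrange basis polynomials:
L_0(x) = (x + 1)(x - 5) / [40] = (1/40)x^2 - (1/10)x - 1/8
L_1(x) = (x + 5)(x - 5) / [-24] = -(1/24)x^2 + 25/24
L_2(x) = (x + 5)(x + 1) / [60] = (1/60)x^2 + (1/10)x + 1/12
g(x) = (-93)·L_0 + (-9)·L_1 + (-63)·L_2
  (-93)·L_0(x) = -(93/40)x^2 + (93/10)x + 93/8
  (-9)·L_1(x) = (3/8)x^2 - 75/8
  (-63)·L_2(x) = -(21/20)x^2 - (63/10)x - 21/4
Adding term by term: -3x^2 + 3x - 3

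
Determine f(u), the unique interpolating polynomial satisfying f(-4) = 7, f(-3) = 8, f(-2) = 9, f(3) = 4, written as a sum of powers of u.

f(u) = -(1/21)u^3 - (3/7)u^2 - (5/21)u + 69/7

Build the Lagrange basis polynomials:
L_0(u) = (u + 3)(u + 2)(u - 3) / [-14] = -(1/14)u^3 - (1/7)u^2 + (9/14)u + 9/7
L_1(u) = (u + 4)(u + 2)(u - 3) / [6] = (1/6)u^3 + (1/2)u^2 - (5/3)u - 4
L_2(u) = (u + 4)(u + 3)(u - 3) / [-10] = -(1/10)u^3 - (2/5)u^2 + (9/10)u + 18/5
L_3(u) = (u + 4)(u + 3)(u + 2) / [210] = (1/210)u^3 + (3/70)u^2 + (13/105)u + 4/35
f(u) = 7·L_0 + 8·L_1 + 9·L_2 + 4·L_3
  7·L_0(u) = -(1/2)u^3 - u^2 + (9/2)u + 9
  8·L_1(u) = (4/3)u^3 + 4u^2 - (40/3)u - 32
  9·L_2(u) = -(9/10)u^3 - (18/5)u^2 + (81/10)u + 162/5
  4·L_3(u) = (2/105)u^3 + (6/35)u^2 + (52/105)u + 16/35
Adding term by term: -(1/21)u^3 - (3/7)u^2 - (5/21)u + 69/7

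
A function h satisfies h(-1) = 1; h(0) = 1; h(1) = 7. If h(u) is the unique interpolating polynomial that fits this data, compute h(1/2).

Evaluate each Lagrange basis at u = 1/2:
L_0(1/2) = (1/2)·(-1/2)/[(-1)·(-2)] = -1/8
L_1(1/2) = (3/2)·(-1/2)/[(1)·(-1)] = 3/4
L_2(1/2) = (3/2)·(1/2)/[(2)·(1)] = 3/8
Sum: 1·(-1/8) + 1·(3/4) + 7·(3/8) = 13/4

13/4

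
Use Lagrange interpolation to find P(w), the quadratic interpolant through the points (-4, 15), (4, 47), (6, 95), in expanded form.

Build the Lagrange basis polynomials:
L_0(w) = (w - 4)(w - 6) / [80] = (1/80)w^2 - (1/8)w + 3/10
L_1(w) = (w + 4)(w - 6) / [-16] = -(1/16)w^2 + (1/8)w + 3/2
L_2(w) = (w + 4)(w - 4) / [20] = (1/20)w^2 - 4/5
P(w) = 15·L_0 + 47·L_1 + 95·L_2
  15·L_0(w) = (3/16)w^2 - (15/8)w + 9/2
  47·L_1(w) = -(47/16)w^2 + (47/8)w + 141/2
  95·L_2(w) = (19/4)w^2 - 76
Adding term by term: 2w^2 + 4w - 1

P(w) = 2w^2 + 4w - 1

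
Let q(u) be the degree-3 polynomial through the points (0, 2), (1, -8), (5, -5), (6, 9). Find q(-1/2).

1323/160

L_0(-1/2) = (-3/2)·(-11/2)·(-13/2)/[(-1)·(-5)·(-6)] = 143/80
L_1(-1/2) = (-1/2)·(-11/2)·(-13/2)/[(1)·(-4)·(-5)] = -143/160
L_2(-1/2) = (-1/2)·(-3/2)·(-13/2)/[(5)·(4)·(-1)] = 39/160
L_3(-1/2) = (-1/2)·(-3/2)·(-11/2)/[(6)·(5)·(1)] = -11/80
Sum: 2·(143/80) + (-8)·(-143/160) + (-5)·(39/160) + 9·(-11/80) = 1323/160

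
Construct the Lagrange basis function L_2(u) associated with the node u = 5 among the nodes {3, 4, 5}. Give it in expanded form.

L_2(u) = (u - 3)(u - 4) / [(2)·(1)]
       = (u^2 - 7u + 12) / (2)

L_2(u) = (1/2)u^2 - (7/2)u + 6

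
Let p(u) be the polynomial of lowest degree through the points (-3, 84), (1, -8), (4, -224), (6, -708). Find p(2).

L_0(2) = (1)·(-2)·(-4)/[(-4)·(-7)·(-9)] = -2/63
L_1(2) = (5)·(-2)·(-4)/[(4)·(-3)·(-5)] = 2/3
L_2(2) = (5)·(1)·(-4)/[(7)·(3)·(-2)] = 10/21
L_3(2) = (5)·(1)·(-2)/[(9)·(5)·(2)] = -1/9
Sum: 84·(-2/63) + (-8)·(2/3) + (-224)·(10/21) + (-708)·(-1/9) = -36

-36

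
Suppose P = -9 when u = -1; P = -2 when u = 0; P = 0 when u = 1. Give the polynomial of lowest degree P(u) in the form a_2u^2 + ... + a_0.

Build the Lagrange basis polynomials:
L_0(u) = u(u - 1) / [2] = (1/2)u^2 - (1/2)u
L_1(u) = (u + 1)(u - 1) / [-1] = -u^2 + 1
L_2(u) = (u + 1)u / [2] = (1/2)u^2 + (1/2)u
P(u) = (-9)·L_0 + (-2)·L_1 + 0·L_2
  (-9)·L_0(u) = -(9/2)u^2 + (9/2)u
  (-2)·L_1(u) = 2u^2 - 2
  0·L_2(u) = 0
Adding term by term: -(5/2)u^2 + (9/2)u - 2

P(u) = -(5/2)u^2 + (9/2)u - 2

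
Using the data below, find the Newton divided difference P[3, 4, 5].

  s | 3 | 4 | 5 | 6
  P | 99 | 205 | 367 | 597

P[3,4] = (205 - 99) / (4 - 3) = 106
P[4,5] = (367 - 205) / (5 - 4) = 162
P[3,4,5] = (162 - 106) / (5 - 3) = 28

28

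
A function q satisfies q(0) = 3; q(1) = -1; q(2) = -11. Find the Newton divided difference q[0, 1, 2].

q[0,1] = (-1 - 3) / (1 - 0) = -4
q[1,2] = (-11 - (-1)) / (2 - 1) = -10
q[0,1,2] = (-10 - (-4)) / (2 - 0) = -3

-3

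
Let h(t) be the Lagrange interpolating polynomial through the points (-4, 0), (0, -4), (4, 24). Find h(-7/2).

Evaluate each Lagrange basis at t = -7/2:
L_0(-7/2) = (-7/2)·(-15/2)/[(-4)·(-8)] = 105/128
L_1(-7/2) = (1/2)·(-15/2)/[(4)·(-4)] = 15/64
L_2(-7/2) = (1/2)·(-7/2)/[(8)·(4)] = -7/128
Sum: 0 + (-4)·(15/64) + 24·(-7/128) = -9/4

-9/4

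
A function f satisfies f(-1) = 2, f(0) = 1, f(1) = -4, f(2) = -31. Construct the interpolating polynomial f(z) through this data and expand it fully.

Build the Lagrange basis polynomials:
L_0(z) = z(z - 1)(z - 2) / [-6] = -(1/6)z^3 + (1/2)z^2 - (1/3)z
L_1(z) = (z + 1)(z - 1)(z - 2) / [2] = (1/2)z^3 - z^2 - (1/2)z + 1
L_2(z) = (z + 1)z(z - 2) / [-2] = -(1/2)z^3 + (1/2)z^2 + z
L_3(z) = (z + 1)z(z - 1) / [6] = (1/6)z^3 - (1/6)z
f(z) = 2·L_0 + 1·L_1 + (-4)·L_2 + (-31)·L_3
  2·L_0(z) = -(1/3)z^3 + z^2 - (2/3)z
  1·L_1(z) = (1/2)z^3 - z^2 - (1/2)z + 1
  (-4)·L_2(z) = 2z^3 - 2z^2 - 4z
  (-31)·L_3(z) = -(31/6)z^3 + (31/6)z
Adding term by term: -3z^3 - 2z^2 + 1

f(z) = -3z^3 - 2z^2 + 1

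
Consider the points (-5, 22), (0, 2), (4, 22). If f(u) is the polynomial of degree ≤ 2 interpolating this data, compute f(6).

Evaluate each Lagrange basis at u = 6:
L_0(6) = (6)·(2)/[(-5)·(-9)] = 4/15
L_1(6) = (11)·(2)/[(5)·(-4)] = -11/10
L_2(6) = (11)·(6)/[(9)·(4)] = 11/6
Sum: 22·(4/15) + 2·(-11/10) + 22·(11/6) = 44

44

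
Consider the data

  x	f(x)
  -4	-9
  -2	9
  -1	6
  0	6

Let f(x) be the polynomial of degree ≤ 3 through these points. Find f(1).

L_0(1) = (3)·(2)·(1)/[(-2)·(-3)·(-4)] = -1/4
L_1(1) = (5)·(2)·(1)/[(2)·(-1)·(-2)] = 5/2
L_2(1) = (5)·(3)·(1)/[(3)·(1)·(-1)] = -5
L_3(1) = (5)·(3)·(2)/[(4)·(2)·(1)] = 15/4
Sum: (-9)·(-1/4) + 9·(5/2) + 6·(-5) + 6·(15/4) = 69/4

69/4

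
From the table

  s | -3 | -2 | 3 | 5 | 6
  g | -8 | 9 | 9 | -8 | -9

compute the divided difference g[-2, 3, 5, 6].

g[-2,3] = (9 - 9) / (3 - (-2)) = 0
g[3,5] = (-8 - 9) / (5 - 3) = -17/2
g[5,6] = (-9 - (-8)) / (6 - 5) = -1
g[-2,3,5] = (-17/2 - 0) / (5 - (-2)) = -17/14
g[3,5,6] = (-1 - (-17/2)) / (6 - 3) = 5/2
g[-2,3,5,6] = (5/2 - (-17/14)) / (6 - (-2)) = 13/28

13/28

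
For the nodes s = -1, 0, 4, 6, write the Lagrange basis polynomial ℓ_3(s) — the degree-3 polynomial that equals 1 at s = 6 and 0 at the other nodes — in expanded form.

ℓ_3(s) = (1/84)s^3 - (1/28)s^2 - (1/21)s

ℓ_3(s) = (s + 1)s(s - 4) / [(7)·(6)·(2)]
       = (s^3 - 3s^2 - 4s) / (84)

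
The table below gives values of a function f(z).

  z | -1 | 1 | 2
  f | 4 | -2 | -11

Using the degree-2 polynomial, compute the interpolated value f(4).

-41

L_0(4) = (3)·(2)/[(-2)·(-3)] = 1
L_1(4) = (5)·(2)/[(2)·(-1)] = -5
L_2(4) = (5)·(3)/[(3)·(1)] = 5
Sum: 4·(1) + (-2)·(-5) + (-11)·(5) = -41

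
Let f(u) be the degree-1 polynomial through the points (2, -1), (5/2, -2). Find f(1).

1

Evaluate each Lagrange basis at u = 1:
L_0(1) = (-3/2)/[(-1/2)] = 3
L_1(1) = (-1)/[(1/2)] = -2
Sum: (-1)·(3) + (-2)·(-2) = 1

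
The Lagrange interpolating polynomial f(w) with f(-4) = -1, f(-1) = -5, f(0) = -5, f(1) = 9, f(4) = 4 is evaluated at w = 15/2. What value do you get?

L_0(15/2) = (17/2)·(15/2)·(13/2)·(7/2)/[(-3)·(-4)·(-5)·(-8)] = 1547/512
L_1(15/2) = (23/2)·(15/2)·(13/2)·(7/2)/[(3)·(-1)·(-2)·(-5)] = -2093/32
L_2(15/2) = (23/2)·(17/2)·(13/2)·(7/2)/[(4)·(1)·(-1)·(-4)] = 35581/256
L_3(15/2) = (23/2)·(17/2)·(15/2)·(7/2)/[(5)·(2)·(1)·(-3)] = -2737/32
L_4(15/2) = (23/2)·(17/2)·(15/2)·(13/2)/[(8)·(5)·(4)·(3)] = 5083/512
Sum: (-1)·(1547/512) + (-5)·(-2093/32) + (-5)·(35581/256) + 9·(-2737/32) + 4·(5083/512) = -563713/512

-563713/512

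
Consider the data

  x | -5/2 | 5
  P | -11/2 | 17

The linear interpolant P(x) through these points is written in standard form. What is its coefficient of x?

Build the Lagrange basis polynomials:
L_0(x) = (x - 5) / [-15/2] = -(2/15)x + 2/3
L_1(x) = (x + 5/2) / [15/2] = (2/15)x + 1/3
P(x) = (-11/2)·L_0 + 17·L_1
Only the coefficient of x is needed; take it from each L_i and combine:
(-11/2)·(-2/15) + 17·(2/15) = 3

3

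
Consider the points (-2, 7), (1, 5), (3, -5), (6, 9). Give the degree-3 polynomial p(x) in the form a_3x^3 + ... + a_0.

p(x) = (7/20)x^3 - (47/30)x^2 - (197/60)x + 19/2

Build the Lagrange basis polynomials:
L_0(x) = (x - 1)(x - 3)(x - 6) / [-120] = -(1/120)x^3 + (1/12)x^2 - (9/40)x + 3/20
L_1(x) = (x + 2)(x - 3)(x - 6) / [30] = (1/30)x^3 - (7/30)x^2 + 6/5
L_2(x) = (x + 2)(x - 1)(x - 6) / [-30] = -(1/30)x^3 + (1/6)x^2 + (4/15)x - 2/5
L_3(x) = (x + 2)(x - 1)(x - 3) / [120] = (1/120)x^3 - (1/60)x^2 - (1/24)x + 1/20
p(x) = 7·L_0 + 5·L_1 + (-5)·L_2 + 9·L_3
  7·L_0(x) = -(7/120)x^3 + (7/12)x^2 - (63/40)x + 21/20
  5·L_1(x) = (1/6)x^3 - (7/6)x^2 + 6
  (-5)·L_2(x) = (1/6)x^3 - (5/6)x^2 - (4/3)x + 2
  9·L_3(x) = (3/40)x^3 - (3/20)x^2 - (3/8)x + 9/20
Adding term by term: (7/20)x^3 - (47/30)x^2 - (197/60)x + 19/2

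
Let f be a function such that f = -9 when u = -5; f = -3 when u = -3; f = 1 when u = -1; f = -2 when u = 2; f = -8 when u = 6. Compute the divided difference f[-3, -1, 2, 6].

f[-3,-1] = (1 - (-3)) / (-1 - (-3)) = 2
f[-1,2] = (-2 - 1) / (2 - (-1)) = -1
f[2,6] = (-8 - (-2)) / (6 - 2) = -3/2
f[-3,-1,2] = (-1 - 2) / (2 - (-3)) = -3/5
f[-1,2,6] = (-3/2 - (-1)) / (6 - (-1)) = -1/14
f[-3,-1,2,6] = (-1/14 - (-3/5)) / (6 - (-3)) = 37/630

37/630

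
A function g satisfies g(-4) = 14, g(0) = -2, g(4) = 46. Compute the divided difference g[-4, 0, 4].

g[-4,0] = (-2 - 14) / (0 - (-4)) = -4
g[0,4] = (46 - (-2)) / (4 - 0) = 12
g[-4,0,4] = (12 - (-4)) / (4 - (-4)) = 2

2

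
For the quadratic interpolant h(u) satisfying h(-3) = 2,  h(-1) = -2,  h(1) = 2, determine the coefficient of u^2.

The leading coefficient equals the top divided difference h[-3,-1,1].
h[-3,-1] = (-2 - 2) / (-1 - (-3)) = -2
h[-1,1] = (2 - (-2)) / (1 - (-1)) = 2
h[-3,-1,1] = (2 - (-2)) / (1 - (-3)) = 1

1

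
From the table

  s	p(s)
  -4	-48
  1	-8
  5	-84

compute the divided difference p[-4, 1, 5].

p[-4,1] = (-8 - (-48)) / (1 - (-4)) = 8
p[1,5] = (-84 - (-8)) / (5 - 1) = -19
p[-4,1,5] = (-19 - 8) / (5 - (-4)) = -3

-3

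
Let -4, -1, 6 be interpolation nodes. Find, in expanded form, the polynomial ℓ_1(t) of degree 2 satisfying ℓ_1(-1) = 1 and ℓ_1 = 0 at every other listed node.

ℓ_1(t) = (t + 4)(t - 6) / [(3)·(-7)]
       = (t^2 - 2t - 24) / (-21)

ℓ_1(t) = -(1/21)t^2 + (2/21)t + 8/7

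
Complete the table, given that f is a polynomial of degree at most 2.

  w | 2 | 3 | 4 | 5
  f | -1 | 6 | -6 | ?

-37

The 3 known values determine f uniquely (degree ≤ 2).
Evaluate each Lagrange basis at w = 5:
L_0(5) = (2)·(1)/[(-1)·(-2)] = 1
L_1(5) = (3)·(1)/[(1)·(-1)] = -3
L_2(5) = (3)·(2)/[(2)·(1)] = 3
Sum: (-1)·(1) + 6·(-3) + (-6)·(3) = -37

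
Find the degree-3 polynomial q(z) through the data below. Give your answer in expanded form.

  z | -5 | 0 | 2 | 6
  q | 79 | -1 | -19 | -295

Newton's divided differences:
q[-5,0] = (-1 - 79) / (0 - (-5)) = -16
q[0,2] = (-19 - (-1)) / (2 - 0) = -9
q[2,6] = (-295 - (-19)) / (6 - 2) = -69
q[-5,0,2] = (-9 - (-16)) / (2 - (-5)) = 1
q[0,2,6] = (-69 - (-9)) / (6 - 0) = -10
q[-5,0,2,6] = (-10 - 1) / (6 - (-5)) = -1
q(z) = 79 + (-16)·(z + 5) + 1·(z + 5)z + (-1)·(z + 5)z(z - 2)
Expanding: q(z) = -z^3 - 2z^2 - z - 1

q(z) = -z^3 - 2z^2 - z - 1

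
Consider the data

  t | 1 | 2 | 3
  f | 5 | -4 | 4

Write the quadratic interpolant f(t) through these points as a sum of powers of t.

f(t) = (17/2)t^2 - (69/2)t + 31

Build the Lagrange basis polynomials:
L_0(t) = (t - 2)(t - 3) / [2] = (1/2)t^2 - (5/2)t + 3
L_1(t) = (t - 1)(t - 3) / [-1] = -t^2 + 4t - 3
L_2(t) = (t - 1)(t - 2) / [2] = (1/2)t^2 - (3/2)t + 1
f(t) = 5·L_0 + (-4)·L_1 + 4·L_2
  5·L_0(t) = (5/2)t^2 - (25/2)t + 15
  (-4)·L_1(t) = 4t^2 - 16t + 12
  4·L_2(t) = 2t^2 - 6t + 4
Adding term by term: (17/2)t^2 - (69/2)t + 31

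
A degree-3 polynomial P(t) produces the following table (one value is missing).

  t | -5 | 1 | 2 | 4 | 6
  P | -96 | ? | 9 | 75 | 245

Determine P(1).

The 4 known values determine P uniquely (degree ≤ 3).
L_0(1) = (-1)·(-3)·(-5)/[(-7)·(-9)·(-11)] = 5/231
L_1(1) = (6)·(-3)·(-5)/[(7)·(-2)·(-4)] = 45/28
L_2(1) = (6)·(-1)·(-5)/[(9)·(2)·(-2)] = -5/6
L_3(1) = (6)·(-1)·(-3)/[(11)·(4)·(2)] = 9/44
Sum: (-96)·(5/231) + 9·(45/28) + 75·(-5/6) + 245·(9/44) = 0

0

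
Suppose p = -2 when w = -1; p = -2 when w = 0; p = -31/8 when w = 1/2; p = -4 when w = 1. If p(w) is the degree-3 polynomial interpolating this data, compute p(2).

10

Using Newton's divided-difference form:
p[-1,0] = (-2 - (-2)) / (0 - (-1)) = 0
p[0,1/2] = (-31/8 - (-2)) / (1/2 - 0) = -15/4
p[1/2,1] = (-4 - (-31/8)) / (1 - 1/2) = -1/4
p[-1,0,1/2] = (-15/4 - 0) / (1/2 - (-1)) = -5/2
p[0,1/2,1] = (-1/4 - (-15/4)) / (1 - 0) = 7/2
p[-1,0,1/2,1] = (7/2 - (-5/2)) / (1 - (-1)) = 3
p(2) = -2 + 0·(3) + (-5/2)·(3)·(2) + 3·(3)·(2)·(3/2) = 10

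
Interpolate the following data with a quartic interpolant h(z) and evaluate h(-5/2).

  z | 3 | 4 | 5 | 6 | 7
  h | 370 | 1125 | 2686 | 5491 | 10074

1343/8

Evaluate each Lagrange basis at z = -5/2:
L_0(-5/2) = (-13/2)·(-15/2)·(-17/2)·(-19/2)/[(-1)·(-2)·(-3)·(-4)] = 20995/128
L_1(-5/2) = (-11/2)·(-15/2)·(-17/2)·(-19/2)/[(1)·(-1)·(-2)·(-3)] = -17765/32
L_2(-5/2) = (-11/2)·(-13/2)·(-17/2)·(-19/2)/[(2)·(1)·(-1)·(-2)] = 46189/64
L_3(-5/2) = (-11/2)·(-13/2)·(-15/2)·(-19/2)/[(3)·(2)·(1)·(-1)] = -13585/32
L_4(-5/2) = (-11/2)·(-13/2)·(-15/2)·(-17/2)/[(4)·(3)·(2)·(1)] = 12155/128
Sum: 370·(20995/128) + 1125·(-17765/32) + 2686·(46189/64) + 5491·(-13585/32) + 10074·(12155/128) = 1343/8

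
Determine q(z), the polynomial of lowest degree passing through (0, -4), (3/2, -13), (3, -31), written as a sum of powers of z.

q(z) = -2z^2 - 3z - 4

Newton's divided differences:
q[0,3/2] = (-13 - (-4)) / (3/2 - 0) = -6
q[3/2,3] = (-31 - (-13)) / (3 - 3/2) = -12
q[0,3/2,3] = (-12 - (-6)) / (3 - 0) = -2
q(z) = -4 + (-6)·z + (-2)·z(z - 3/2)
Expanding: q(z) = -2z^2 - 3z - 4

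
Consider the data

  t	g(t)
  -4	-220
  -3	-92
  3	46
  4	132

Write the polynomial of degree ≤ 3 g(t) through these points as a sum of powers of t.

Newton's divided differences:
g[-4,-3] = (-92 - (-220)) / (-3 - (-4)) = 128
g[-3,3] = (46 - (-92)) / (3 - (-3)) = 23
g[3,4] = (132 - 46) / (4 - 3) = 86
g[-4,-3,3] = (23 - 128) / (3 - (-4)) = -15
g[-3,3,4] = (86 - 23) / (4 - (-3)) = 9
g[-4,-3,3,4] = (9 - (-15)) / (4 - (-4)) = 3
g(t) = -220 + 128·(t + 4) + (-15)·(t + 4)(t + 3) + 3·(t + 4)(t + 3)(t - 3)
Expanding: g(t) = 3t^3 - 3t^2 - 4t + 4

g(t) = 3t^3 - 3t^2 - 4t + 4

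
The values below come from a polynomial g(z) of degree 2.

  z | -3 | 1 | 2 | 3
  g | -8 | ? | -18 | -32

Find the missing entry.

The 3 known values determine g uniquely (degree ≤ 2).
Evaluate each Lagrange basis at z = 1:
L_0(1) = (-1)·(-2)/[(-5)·(-6)] = 1/15
L_1(1) = (4)·(-2)/[(5)·(-1)] = 8/5
L_2(1) = (4)·(-1)/[(6)·(1)] = -2/3
Sum: (-8)·(1/15) + (-18)·(8/5) + (-32)·(-2/3) = -8

-8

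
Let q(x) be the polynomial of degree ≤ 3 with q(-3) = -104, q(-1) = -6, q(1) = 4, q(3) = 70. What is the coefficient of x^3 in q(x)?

3

The leading coefficient equals the top divided difference q[-3,-1,1,3].
q[-3,-1] = (-6 - (-104)) / (-1 - (-3)) = 49
q[-1,1] = (4 - (-6)) / (1 - (-1)) = 5
q[1,3] = (70 - 4) / (3 - 1) = 33
q[-3,-1,1] = (5 - 49) / (1 - (-3)) = -11
q[-1,1,3] = (33 - 5) / (3 - (-1)) = 7
q[-3,-1,1,3] = (7 - (-11)) / (3 - (-3)) = 3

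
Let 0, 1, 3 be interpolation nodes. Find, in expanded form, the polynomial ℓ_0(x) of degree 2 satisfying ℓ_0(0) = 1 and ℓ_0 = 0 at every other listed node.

ℓ_0(x) = (x - 1)(x - 3) / [(-1)·(-3)]
       = (x^2 - 4x + 3) / (3)

ℓ_0(x) = (1/3)x^2 - (4/3)x + 1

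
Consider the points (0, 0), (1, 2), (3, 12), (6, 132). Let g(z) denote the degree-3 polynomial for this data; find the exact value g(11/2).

781/8

Evaluate each Lagrange basis at z = 11/2:
L_0(11/2) = (9/2)·(5/2)·(-1/2)/[(-1)·(-3)·(-6)] = 5/16
L_1(11/2) = (11/2)·(5/2)·(-1/2)/[(1)·(-2)·(-5)] = -11/16
L_2(11/2) = (11/2)·(9/2)·(-1/2)/[(3)·(2)·(-3)] = 11/16
L_3(11/2) = (11/2)·(9/2)·(5/2)/[(6)·(5)·(3)] = 11/16
Sum: 0 + 2·(-11/16) + 12·(11/16) + 132·(11/16) = 781/8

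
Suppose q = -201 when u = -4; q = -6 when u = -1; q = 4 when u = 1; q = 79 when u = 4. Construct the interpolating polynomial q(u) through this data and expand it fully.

q(u) = 2u^3 - 4u^2 + 3u + 3

Build the Lagrange basis polynomials:
L_0(u) = (u + 1)(u - 1)(u - 4) / [-120] = -(1/120)u^3 + (1/30)u^2 + (1/120)u - 1/30
L_1(u) = (u + 4)(u - 1)(u - 4) / [30] = (1/30)u^3 - (1/30)u^2 - (8/15)u + 8/15
L_2(u) = (u + 4)(u + 1)(u - 4) / [-30] = -(1/30)u^3 - (1/30)u^2 + (8/15)u + 8/15
L_3(u) = (u + 4)(u + 1)(u - 1) / [120] = (1/120)u^3 + (1/30)u^2 - (1/120)u - 1/30
q(u) = (-201)·L_0 + (-6)·L_1 + 4·L_2 + 79·L_3
  (-201)·L_0(u) = (67/40)u^3 - (67/10)u^2 - (67/40)u + 67/10
  (-6)·L_1(u) = -(1/5)u^3 + (1/5)u^2 + (16/5)u - 16/5
  4·L_2(u) = -(2/15)u^3 - (2/15)u^2 + (32/15)u + 32/15
  79·L_3(u) = (79/120)u^3 + (79/30)u^2 - (79/120)u - 79/30
Adding term by term: 2u^3 - 4u^2 + 3u + 3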